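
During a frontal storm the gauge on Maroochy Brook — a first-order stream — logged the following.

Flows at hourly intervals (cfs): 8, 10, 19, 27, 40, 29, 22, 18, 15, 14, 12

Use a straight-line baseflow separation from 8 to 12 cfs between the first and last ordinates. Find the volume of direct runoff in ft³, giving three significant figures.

V ≈ 3.74 × 10^5 ft³

Direct-runoff ordinates (Q − Q_b): 0.00, 1.60, 10.20, 17.80, 30.40, 19.00, 11.60, 7.20, 3.80, 2.40, 0.00 cfs.
ΣQ_DR = 104.0 cfs.
With Δt = 1 h = 3600 s, V = ΣQ_DR · Δt = 104.0 × 3600 = 3.74 × 10^5 ft³.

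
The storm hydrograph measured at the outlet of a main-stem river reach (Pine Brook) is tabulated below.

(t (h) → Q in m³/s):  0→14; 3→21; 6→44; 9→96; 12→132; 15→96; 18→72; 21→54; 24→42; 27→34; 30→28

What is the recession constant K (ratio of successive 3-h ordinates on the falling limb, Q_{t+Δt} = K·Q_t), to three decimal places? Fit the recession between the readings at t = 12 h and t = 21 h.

Using the recession-limb readings at t = 12 h and t = 21 h: Q falls from 132 to 54 m³/s over 3 intervals.
K = (Q₂/Q₁)^(1/3) = (54/132)^(1/3) = 0.742.

K ≈ 0.742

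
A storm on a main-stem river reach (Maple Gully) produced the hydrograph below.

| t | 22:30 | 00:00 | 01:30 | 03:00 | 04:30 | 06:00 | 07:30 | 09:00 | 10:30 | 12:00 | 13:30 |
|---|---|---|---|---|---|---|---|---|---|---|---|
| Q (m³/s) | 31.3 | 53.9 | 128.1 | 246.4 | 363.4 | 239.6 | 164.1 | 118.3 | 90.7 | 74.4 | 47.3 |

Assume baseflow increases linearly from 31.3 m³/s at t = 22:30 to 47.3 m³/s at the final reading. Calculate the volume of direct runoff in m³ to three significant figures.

V ≈ 6.08 × 10^6 m³

Direct-runoff ordinates (Q − Q_b): 0.00, 21.00, 93.60, 210.30, 325.70, 200.30, 123.20, 75.80, 46.60, 28.70, 0.00 m³/s.
ΣQ_DR = 1125 m³/s.
With Δt = 1.5 h = 5400 s, V = ΣQ_DR · Δt = 1125 × 5400 = 6.08 × 10^6 m³.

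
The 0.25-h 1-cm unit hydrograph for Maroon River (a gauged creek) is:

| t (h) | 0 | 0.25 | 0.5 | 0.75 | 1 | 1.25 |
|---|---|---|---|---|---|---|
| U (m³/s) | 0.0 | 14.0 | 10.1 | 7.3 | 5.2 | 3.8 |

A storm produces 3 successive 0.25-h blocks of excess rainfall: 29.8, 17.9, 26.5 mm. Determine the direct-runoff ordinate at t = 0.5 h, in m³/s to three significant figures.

By discrete convolution, Q_j = Σ (P_i / 10 mm) · U_{j−i}.
At t = 0.5 h (j=2): Q = (29.8/10)·10.1 + (17.9/10)·14.0 + (26.5/10)·0.0 = 55.2 m³/s.

Q ≈ 55.2 m³/s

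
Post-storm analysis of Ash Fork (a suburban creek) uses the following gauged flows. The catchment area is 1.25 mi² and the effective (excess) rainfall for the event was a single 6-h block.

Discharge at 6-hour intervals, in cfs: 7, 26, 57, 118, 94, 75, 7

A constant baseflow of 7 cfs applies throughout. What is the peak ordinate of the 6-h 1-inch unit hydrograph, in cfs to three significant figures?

U_p ≈ 44.5 cfs

Direct runoff: 0.0, 19.0, 50.0, 111.0, 87.0, 68.0, 0.0 cfs; ΣQ_DR = 335.0 cfs, peak = 111.0 cfs.
Runoff depth d = ΣQ_DR·Δt / A = 335.0 × 21600 / (1.25 mi²) = 2.492 in.
The 1-inch UH is the DRH scaled by (1 in)/d, so U_p = 111.0 × 1/2.492 = 44.5 cfs.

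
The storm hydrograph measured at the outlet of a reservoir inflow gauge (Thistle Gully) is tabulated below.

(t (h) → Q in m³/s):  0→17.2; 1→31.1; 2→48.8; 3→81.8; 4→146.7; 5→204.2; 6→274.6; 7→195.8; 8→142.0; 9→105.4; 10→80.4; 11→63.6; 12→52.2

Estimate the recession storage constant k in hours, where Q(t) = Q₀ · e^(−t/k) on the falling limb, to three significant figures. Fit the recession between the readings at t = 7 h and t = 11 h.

k ≈ 3.56 h

On the falling limb, Q drops from 195.8 to 63.6 m³/s between t = 7 h and t = 11 h (Δt = 4 h).
k = −Δt / ln(Q₂/Q₁) = −4 / ln(63.6/195.8) = 3.56 h.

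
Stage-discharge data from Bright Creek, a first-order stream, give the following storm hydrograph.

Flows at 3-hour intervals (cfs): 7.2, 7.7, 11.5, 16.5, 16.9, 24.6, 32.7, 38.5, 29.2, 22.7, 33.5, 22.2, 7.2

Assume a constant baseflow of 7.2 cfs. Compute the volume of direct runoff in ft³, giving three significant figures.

Direct-runoff ordinates (Q − Q_b): 0.0, 0.5, 4.3, 9.3, 9.7, 17.4, 25.5, 31.3, 22.0, 15.5, 26.3, 15.0, 0.0 cfs.
ΣQ_DR = 176.8 cfs.
With Δt = 3 h = 10800 s, V = ΣQ_DR · Δt = 176.8 × 10800 = 1.91 × 10^6 ft³.

V ≈ 1.91 × 10^6 ft³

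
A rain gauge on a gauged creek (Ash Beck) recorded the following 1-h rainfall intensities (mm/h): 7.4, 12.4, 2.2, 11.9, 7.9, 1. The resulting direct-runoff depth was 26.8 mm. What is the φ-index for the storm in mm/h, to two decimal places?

φ ≈ 3.20 mm/h

Only the 4 blocks with intensity above φ contribute runoff: 7.4, 12.4, 11.9, 7.9 mm/h.
Σ(I−φ)·Δt = d  ⇒  (7.4+12.4+11.9+7.9 − 4φ)·1 = 26.8
φ = (39.60 − 26.8/1) / 4 = 3.20 mm/h.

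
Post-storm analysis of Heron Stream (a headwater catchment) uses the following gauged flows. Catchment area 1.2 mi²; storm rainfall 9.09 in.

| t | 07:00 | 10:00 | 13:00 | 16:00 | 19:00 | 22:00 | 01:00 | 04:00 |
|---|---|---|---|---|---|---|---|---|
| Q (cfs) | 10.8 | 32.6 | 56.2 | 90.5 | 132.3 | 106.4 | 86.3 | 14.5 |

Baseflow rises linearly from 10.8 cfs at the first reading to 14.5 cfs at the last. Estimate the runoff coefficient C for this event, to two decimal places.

ΣQ_DR = 428.4 cfs; V = ΣQ_DR·Δt = 4.627 × 10^6 ft³.
Runoff depth d = V / A = 1.660 in.
C = d / P = 1.660 / 9.09 = 0.18.

C ≈ 0.18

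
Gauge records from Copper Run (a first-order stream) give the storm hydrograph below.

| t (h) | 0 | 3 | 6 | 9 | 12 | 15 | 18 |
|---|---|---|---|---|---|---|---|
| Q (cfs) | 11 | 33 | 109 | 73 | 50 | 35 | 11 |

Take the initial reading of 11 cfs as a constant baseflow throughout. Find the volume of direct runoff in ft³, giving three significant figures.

V ≈ 2.65 × 10^6 ft³

Direct-runoff ordinates (Q − Q_b): 0.0, 22.0, 98.0, 62.0, 39.0, 24.0, 0.0 cfs.
ΣQ_DR = 245.0 cfs.
With Δt = 3 h = 10800 s, V = ΣQ_DR · Δt = 245.0 × 10800 = 2.65 × 10^6 ft³.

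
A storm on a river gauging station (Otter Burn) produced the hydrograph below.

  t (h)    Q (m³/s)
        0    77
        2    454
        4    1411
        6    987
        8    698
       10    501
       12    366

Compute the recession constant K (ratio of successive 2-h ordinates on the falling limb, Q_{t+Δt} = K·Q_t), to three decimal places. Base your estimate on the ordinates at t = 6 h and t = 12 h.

K ≈ 0.718

Using the recession-limb readings at t = 6 h and t = 12 h: Q falls from 987 to 366 m³/s over 3 intervals.
K = (Q₂/Q₁)^(1/3) = (366/987)^(1/3) = 0.718.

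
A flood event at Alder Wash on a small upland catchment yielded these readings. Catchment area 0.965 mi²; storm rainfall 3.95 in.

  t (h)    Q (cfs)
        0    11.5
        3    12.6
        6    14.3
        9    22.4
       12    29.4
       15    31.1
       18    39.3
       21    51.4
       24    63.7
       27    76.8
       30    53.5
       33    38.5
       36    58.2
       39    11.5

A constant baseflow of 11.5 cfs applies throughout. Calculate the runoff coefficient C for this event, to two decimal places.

C ≈ 0.43

ΣQ_DR = 353.2 cfs; V = ΣQ_DR·Δt = 3.815 × 10^6 ft³.
Runoff depth d = V / A = 1.701 in.
C = d / P = 1.701 / 3.95 = 0.43.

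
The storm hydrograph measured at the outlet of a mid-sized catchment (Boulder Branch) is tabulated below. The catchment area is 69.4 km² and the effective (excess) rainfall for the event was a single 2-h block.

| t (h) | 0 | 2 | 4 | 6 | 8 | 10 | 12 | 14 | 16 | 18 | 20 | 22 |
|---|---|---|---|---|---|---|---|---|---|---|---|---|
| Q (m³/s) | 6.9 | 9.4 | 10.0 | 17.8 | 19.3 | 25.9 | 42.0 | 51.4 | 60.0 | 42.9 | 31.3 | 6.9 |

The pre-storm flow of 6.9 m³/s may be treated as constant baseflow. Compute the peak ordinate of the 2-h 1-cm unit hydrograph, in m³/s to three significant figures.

U_p ≈ 21.2 m³/s

Direct runoff: 0.0, 2.5, 3.1, 10.9, 12.4, 19.0, 35.1, 44.5, 53.1, 36.0, 24.4, 0.0 m³/s; ΣQ_DR = 241.0 m³/s, peak = 53.1 m³/s.
Runoff depth d = ΣQ_DR·Δt / A = 241.0 × 7200 / (69.4 km²) = 25.00 mm.
The 1-cm UH is the DRH scaled by (10 mm)/d, so U_p = 53.1 × 10/25.00 = 21.2 m³/s.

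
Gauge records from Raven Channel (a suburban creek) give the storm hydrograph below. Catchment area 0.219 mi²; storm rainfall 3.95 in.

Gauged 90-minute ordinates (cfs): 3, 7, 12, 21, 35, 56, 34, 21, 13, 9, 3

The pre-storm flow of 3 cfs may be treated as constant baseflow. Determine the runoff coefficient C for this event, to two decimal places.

C ≈ 0.49

ΣQ_DR = 181.0 cfs; V = ΣQ_DR·Δt = 9.774 × 10^5 ft³.
Runoff depth d = V / A = 1.921 in.
C = d / P = 1.921 / 3.95 = 0.49.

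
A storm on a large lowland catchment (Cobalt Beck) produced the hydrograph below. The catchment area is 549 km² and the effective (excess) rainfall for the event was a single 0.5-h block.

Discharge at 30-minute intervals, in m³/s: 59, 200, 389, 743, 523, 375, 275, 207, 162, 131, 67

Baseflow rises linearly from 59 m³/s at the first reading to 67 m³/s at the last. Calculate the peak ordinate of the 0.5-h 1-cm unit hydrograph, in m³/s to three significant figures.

U_p ≈ 853 m³/s

Direct runoff: 0.00, 140.20, 328.40, 681.60, 460.80, 312.00, 211.20, 142.40, 96.60, 64.80, 0.00 m³/s; ΣQ_DR = 2438 m³/s, peak = 681.60 m³/s.
Runoff depth d = ΣQ_DR·Δt / A = 2438 × 1800 / (549 km²) = 7.993 mm.
The 1-cm UH is the DRH scaled by (10 mm)/d, so U_p = 681.60 × 10/7.993 = 853 m³/s.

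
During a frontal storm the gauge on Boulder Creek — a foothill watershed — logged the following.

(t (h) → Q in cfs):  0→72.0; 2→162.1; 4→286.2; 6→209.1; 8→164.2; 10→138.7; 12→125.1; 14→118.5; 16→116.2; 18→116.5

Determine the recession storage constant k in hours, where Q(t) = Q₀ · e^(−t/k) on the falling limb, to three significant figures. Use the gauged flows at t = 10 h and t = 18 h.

On the falling limb, Q drops from 138.7 to 116.5 cfs between t = 10 h and t = 18 h (Δt = 8 h).
k = −Δt / ln(Q₂/Q₁) = −8 / ln(116.5/138.7) = 45.9 h.

k ≈ 45.9 h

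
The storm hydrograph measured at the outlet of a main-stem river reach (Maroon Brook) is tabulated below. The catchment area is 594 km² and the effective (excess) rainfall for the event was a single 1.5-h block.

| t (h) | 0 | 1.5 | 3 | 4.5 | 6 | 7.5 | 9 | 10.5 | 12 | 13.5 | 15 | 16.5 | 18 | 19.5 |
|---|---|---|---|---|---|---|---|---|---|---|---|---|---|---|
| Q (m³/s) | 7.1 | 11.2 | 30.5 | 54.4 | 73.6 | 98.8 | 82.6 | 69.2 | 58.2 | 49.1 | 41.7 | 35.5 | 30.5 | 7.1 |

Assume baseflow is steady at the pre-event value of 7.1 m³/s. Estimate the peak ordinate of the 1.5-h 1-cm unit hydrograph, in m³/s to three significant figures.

Direct runoff: 0.0, 4.1, 23.4, 47.3, 66.5, 91.7, 75.5, 62.1, 51.1, 42.0, 34.6, 28.4, 23.4, 0.0 m³/s; ΣQ_DR = 550.1 m³/s, peak = 91.7 m³/s.
Runoff depth d = ΣQ_DR·Δt / A = 550.1 × 5400 / (594 km²) = 5.001 mm.
The 1-cm UH is the DRH scaled by (10 mm)/d, so U_p = 91.7 × 10/5.001 = 183 m³/s.

U_p ≈ 183 m³/s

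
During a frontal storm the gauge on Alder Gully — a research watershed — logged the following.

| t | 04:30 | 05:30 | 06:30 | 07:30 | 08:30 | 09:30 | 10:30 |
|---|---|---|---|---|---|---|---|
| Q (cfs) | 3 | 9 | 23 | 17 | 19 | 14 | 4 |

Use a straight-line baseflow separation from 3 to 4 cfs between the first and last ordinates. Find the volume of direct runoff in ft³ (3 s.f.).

Direct-runoff ordinates (Q − Q_b): 0.00, 5.83, 19.67, 13.50, 15.33, 10.17, 0.00 cfs.
ΣQ_DR = 64.50 cfs.
With Δt = 1 h = 3600 s, V = ΣQ_DR · Δt = 64.50 × 3600 = 2.32 × 10^5 ft³.

V ≈ 2.32 × 10^5 ft³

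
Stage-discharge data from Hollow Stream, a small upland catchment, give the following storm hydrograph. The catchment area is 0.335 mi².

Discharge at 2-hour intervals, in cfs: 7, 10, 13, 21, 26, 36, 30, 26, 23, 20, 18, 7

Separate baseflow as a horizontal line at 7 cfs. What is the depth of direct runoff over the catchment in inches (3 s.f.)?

d ≈ 1.42 in

Direct runoff: 0.0, 3.0, 6.0, 14.0, 19.0, 29.0, 23.0, 19.0, 16.0, 13.0, 11.0, 0.0 cfs; ΣQ_DR = 153.0 cfs.
V = ΣQ_DR · Δt = 153.0 × 7200 s = 1.102 × 10^6 ft³.
Over A = 0.335 mi², depth = V / A = 1.42 in.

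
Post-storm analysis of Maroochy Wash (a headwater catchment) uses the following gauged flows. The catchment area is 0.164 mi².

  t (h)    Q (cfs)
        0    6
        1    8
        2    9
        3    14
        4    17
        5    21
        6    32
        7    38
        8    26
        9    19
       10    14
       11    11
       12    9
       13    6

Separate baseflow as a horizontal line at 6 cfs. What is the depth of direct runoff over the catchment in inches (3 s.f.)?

d ≈ 1.38 in

Direct runoff: 0.0, 2.0, 3.0, 8.0, 11.0, 15.0, 26.0, 32.0, 20.0, 13.0, 8.0, 5.0, 3.0, 0.0 cfs; ΣQ_DR = 146.0 cfs.
V = ΣQ_DR · Δt = 146.0 × 3600 s = 5.256 × 10^5 ft³.
Over A = 0.164 mi², depth = V / A = 1.38 in.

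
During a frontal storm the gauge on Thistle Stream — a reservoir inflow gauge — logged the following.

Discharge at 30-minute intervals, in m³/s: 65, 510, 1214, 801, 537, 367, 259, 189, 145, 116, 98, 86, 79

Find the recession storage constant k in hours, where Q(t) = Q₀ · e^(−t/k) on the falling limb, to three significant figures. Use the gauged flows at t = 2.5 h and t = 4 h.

On the falling limb, Q drops from 367 to 145 m³/s between t = 2.5 h and t = 4 h (Δt = 1.5 h).
k = −Δt / ln(Q₂/Q₁) = −1.5 / ln(145/367) = 1.62 h.

k ≈ 1.62 h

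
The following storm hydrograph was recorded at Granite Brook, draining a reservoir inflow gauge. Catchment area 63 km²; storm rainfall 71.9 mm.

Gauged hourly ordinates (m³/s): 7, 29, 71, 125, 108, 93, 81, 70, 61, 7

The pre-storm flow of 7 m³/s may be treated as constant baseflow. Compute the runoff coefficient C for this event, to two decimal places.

C ≈ 0.46

ΣQ_DR = 582.0 m³/s; V = ΣQ_DR·Δt = 2.095 × 10^6 m³.
Runoff depth d = V / A = 33.26 mm.
C = d / P = 33.26 / 71.9 = 0.46.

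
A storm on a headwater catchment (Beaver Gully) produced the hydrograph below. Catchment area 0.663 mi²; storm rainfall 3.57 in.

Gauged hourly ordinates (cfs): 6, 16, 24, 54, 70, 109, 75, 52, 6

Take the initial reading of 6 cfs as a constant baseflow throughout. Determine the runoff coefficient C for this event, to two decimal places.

C ≈ 0.23

ΣQ_DR = 358.0 cfs; V = ΣQ_DR·Δt = 1.289 × 10^6 ft³.
Runoff depth d = V / A = 0.8367 in.
C = d / P = 0.8367 / 3.57 = 0.23.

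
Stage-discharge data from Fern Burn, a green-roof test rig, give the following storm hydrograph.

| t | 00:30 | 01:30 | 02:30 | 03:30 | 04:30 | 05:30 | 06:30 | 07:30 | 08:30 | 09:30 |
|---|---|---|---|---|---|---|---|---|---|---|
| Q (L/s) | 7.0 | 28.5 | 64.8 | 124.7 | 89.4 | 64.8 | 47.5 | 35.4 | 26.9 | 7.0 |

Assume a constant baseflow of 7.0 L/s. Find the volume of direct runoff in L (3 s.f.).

Direct-runoff ordinates (Q − Q_b): 0.0, 21.5, 57.8, 117.7, 82.4, 57.8, 40.5, 28.4, 19.9, 0.0 L/s.
ΣQ_DR = 426.0 L/s.
With Δt = 1 h = 3600 s, V = ΣQ_DR · Δt = 426.0 × 3600 = 1.53 × 10^6 L.

V ≈ 1.53 × 10^6 L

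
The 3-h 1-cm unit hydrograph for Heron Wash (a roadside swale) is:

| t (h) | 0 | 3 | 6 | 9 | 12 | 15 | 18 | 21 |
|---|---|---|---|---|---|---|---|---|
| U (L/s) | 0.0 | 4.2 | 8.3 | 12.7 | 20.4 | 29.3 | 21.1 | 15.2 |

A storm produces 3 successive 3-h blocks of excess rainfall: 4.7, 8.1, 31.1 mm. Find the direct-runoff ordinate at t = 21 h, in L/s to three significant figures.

By discrete convolution, Q_j = Σ (P_i / 10 mm) · U_{j−i}.
At t = 21 h (j=7): Q = (4.7/10)·15.2 + (8.1/10)·21.1 + (31.1/10)·29.3 = 115 L/s.

Q ≈ 115 L/s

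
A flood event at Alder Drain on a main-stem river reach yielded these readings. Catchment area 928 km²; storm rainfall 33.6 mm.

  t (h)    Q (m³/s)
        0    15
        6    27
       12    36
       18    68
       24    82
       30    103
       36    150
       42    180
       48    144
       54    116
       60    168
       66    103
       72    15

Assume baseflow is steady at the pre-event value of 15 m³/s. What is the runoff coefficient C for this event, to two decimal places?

ΣQ_DR = 1012 m³/s; V = ΣQ_DR·Δt = 2.186 × 10^7 m³.
Runoff depth d = V / A = 23.56 mm.
C = d / P = 23.56 / 33.6 = 0.70.

C ≈ 0.70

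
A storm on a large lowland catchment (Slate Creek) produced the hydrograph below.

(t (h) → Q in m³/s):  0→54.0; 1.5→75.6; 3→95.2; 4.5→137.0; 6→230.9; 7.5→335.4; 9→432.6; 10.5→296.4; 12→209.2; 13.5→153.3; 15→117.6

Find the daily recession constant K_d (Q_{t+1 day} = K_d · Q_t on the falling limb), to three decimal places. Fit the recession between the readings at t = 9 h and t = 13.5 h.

K_d ≈ 0.004

Between t = 9 h and t = 13.5 h the flow falls from 432.6 to 153.3 m³/s over 3×1.5 h = 4.5 h.
Per-interval ratio K = (153.3/432.6)^(1/3) = 0.7077; K_d = K^(24/1.5) = 0.004.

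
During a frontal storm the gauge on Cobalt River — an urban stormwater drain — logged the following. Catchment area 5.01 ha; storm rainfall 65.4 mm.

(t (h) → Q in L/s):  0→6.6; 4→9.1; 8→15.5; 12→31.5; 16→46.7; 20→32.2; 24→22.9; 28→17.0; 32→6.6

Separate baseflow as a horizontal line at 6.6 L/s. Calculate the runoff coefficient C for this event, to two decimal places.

ΣQ_DR = 128.7 L/s; V = ΣQ_DR·Δt = 1.853 × 10^6 L.
Runoff depth d = V / A = 36.99 mm.
C = d / P = 36.99 / 65.4 = 0.57.

C ≈ 0.57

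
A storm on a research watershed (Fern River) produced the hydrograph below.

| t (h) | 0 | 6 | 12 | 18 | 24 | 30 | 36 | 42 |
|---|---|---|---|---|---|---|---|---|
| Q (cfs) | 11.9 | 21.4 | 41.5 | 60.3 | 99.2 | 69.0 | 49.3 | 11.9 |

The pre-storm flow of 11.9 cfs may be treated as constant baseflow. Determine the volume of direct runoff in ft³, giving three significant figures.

V ≈ 5.82 × 10^6 ft³

Direct-runoff ordinates (Q − Q_b): 0.0, 9.5, 29.6, 48.4, 87.3, 57.1, 37.4, 0.0 cfs.
ΣQ_DR = 269.3 cfs.
With Δt = 6 h = 21600 s, V = ΣQ_DR · Δt = 269.3 × 21600 = 5.82 × 10^6 ft³.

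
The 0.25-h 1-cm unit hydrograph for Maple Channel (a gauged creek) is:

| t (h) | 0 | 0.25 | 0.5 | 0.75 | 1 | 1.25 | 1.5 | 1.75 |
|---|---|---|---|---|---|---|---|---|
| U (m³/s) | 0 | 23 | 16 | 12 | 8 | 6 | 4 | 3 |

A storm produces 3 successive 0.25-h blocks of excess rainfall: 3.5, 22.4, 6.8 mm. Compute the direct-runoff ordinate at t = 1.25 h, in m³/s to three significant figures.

Q ≈ 28.2 m³/s

By discrete convolution, Q_j = Σ (P_i / 10 mm) · U_{j−i}.
At t = 1.25 h (j=5): Q = (3.5/10)·6 + (22.4/10)·8 + (6.8/10)·12 = 28.2 m³/s.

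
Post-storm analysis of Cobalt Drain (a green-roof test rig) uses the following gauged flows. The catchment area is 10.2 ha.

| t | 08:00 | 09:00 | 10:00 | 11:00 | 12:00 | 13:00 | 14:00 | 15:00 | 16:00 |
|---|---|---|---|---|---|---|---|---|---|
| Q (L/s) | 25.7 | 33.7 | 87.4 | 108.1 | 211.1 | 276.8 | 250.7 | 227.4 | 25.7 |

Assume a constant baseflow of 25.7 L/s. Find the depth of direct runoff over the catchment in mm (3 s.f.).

d ≈ 35.8 mm

Direct runoff: 0.0, 8.0, 61.7, 82.4, 185.4, 251.1, 225.0, 201.7, 0.0 L/s; ΣQ_DR = 1015 L/s.
V = ΣQ_DR · Δt = 1015 × 3600 s = 3.655 × 10^6 L.
Over A = 10.2 ha, depth = V / A = 35.8 mm.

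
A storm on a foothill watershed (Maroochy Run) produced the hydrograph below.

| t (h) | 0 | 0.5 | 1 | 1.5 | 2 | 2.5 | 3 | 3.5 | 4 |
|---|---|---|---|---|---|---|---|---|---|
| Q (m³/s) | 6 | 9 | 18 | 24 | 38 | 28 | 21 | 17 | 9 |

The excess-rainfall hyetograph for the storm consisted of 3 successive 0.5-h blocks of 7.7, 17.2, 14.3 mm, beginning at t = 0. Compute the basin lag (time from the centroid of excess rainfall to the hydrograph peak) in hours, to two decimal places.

Centroid of excess rainfall: t_c = Σ P_i·t̄_i / ΣP_i = 0.8342 h (block centres at 0.25, 0.75, 1.25 h).
Hydrograph peak occurs at t = 2 h, so basin lag t_L = 2 − 0.8342 = 1.17 h.

t_L ≈ 1.17 h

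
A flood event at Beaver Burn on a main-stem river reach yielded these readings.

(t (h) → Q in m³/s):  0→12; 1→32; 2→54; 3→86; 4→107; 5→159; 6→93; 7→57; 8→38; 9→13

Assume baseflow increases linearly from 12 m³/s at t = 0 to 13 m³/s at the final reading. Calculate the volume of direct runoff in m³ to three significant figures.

Direct-runoff ordinates (Q − Q_b): 0.00, 19.89, 41.78, 73.67, 94.56, 146.44, 80.33, 44.22, 25.11, 0.00 m³/s.
ΣQ_DR = 526.0 m³/s.
With Δt = 1 h = 3600 s, V = ΣQ_DR · Δt = 526.0 × 3600 = 1.89 × 10^6 m³.

V ≈ 1.89 × 10^6 m³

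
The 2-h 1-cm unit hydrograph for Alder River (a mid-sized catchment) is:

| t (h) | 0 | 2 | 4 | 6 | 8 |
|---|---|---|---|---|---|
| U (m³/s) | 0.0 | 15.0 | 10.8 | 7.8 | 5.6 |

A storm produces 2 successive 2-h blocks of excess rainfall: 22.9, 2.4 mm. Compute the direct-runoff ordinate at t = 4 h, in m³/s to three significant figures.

By discrete convolution, Q_j = Σ (P_i / 10 mm) · U_{j−i}.
At t = 4 h (j=2): Q = (22.9/10)·10.8 + (2.4/10)·15.0 = 28.3 m³/s.

Q ≈ 28.3 m³/s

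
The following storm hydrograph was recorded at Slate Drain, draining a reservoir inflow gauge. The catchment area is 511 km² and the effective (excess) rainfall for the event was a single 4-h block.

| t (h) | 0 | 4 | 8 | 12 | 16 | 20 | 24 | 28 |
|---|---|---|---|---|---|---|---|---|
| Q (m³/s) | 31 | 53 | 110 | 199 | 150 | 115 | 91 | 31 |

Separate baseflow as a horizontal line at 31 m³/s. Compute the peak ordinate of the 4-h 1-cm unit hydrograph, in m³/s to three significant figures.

U_p ≈ 112 m³/s

Direct runoff: 0.0, 22.0, 79.0, 168.0, 119.0, 84.0, 60.0, 0.0 m³/s; ΣQ_DR = 532.0 m³/s, peak = 168.0 m³/s.
Runoff depth d = ΣQ_DR·Δt / A = 532.0 × 14400 / (511 km²) = 14.99 mm.
The 1-cm UH is the DRH scaled by (10 mm)/d, so U_p = 168.0 × 10/14.99 = 112 m³/s.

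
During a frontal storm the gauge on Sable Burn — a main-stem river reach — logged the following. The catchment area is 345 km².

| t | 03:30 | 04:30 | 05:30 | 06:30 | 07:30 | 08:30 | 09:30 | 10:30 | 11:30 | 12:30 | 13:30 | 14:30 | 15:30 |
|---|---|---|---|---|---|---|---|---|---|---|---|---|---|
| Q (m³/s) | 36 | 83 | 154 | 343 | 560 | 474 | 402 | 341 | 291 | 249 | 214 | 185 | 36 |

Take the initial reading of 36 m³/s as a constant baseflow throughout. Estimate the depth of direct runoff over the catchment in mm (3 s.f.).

d ≈ 30.3 mm

Direct runoff: 0.0, 47.0, 118.0, 307.0, 524.0, 438.0, 366.0, 305.0, 255.0, 213.0, 178.0, 149.0, 0.0 m³/s; ΣQ_DR = 2900 m³/s.
V = ΣQ_DR · Δt = 2900 × 3600 s = 1.044 × 10^7 m³.
Over A = 345 km², depth = V / A = 30.3 mm.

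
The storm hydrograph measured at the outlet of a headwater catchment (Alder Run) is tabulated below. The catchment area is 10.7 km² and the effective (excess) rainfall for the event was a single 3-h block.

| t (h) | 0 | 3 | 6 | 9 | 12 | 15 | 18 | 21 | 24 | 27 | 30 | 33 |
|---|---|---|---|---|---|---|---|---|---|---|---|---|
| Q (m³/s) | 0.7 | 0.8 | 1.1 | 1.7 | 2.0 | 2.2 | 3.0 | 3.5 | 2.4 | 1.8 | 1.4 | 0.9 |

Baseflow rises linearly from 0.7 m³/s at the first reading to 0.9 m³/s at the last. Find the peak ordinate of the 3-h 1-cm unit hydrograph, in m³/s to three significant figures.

Direct runoff: 0.00, 0.08, 0.36, 0.95, 1.23, 1.41, 2.19, 2.67, 1.55, 0.94, 0.52, 0.00 m³/s; ΣQ_DR = 11.90 m³/s, peak = 2.67 m³/s.
Runoff depth d = ΣQ_DR·Δt / A = 11.90 × 10800 / (10.7 km²) = 12.01 mm.
The 1-cm UH is the DRH scaled by (10 mm)/d, so U_p = 2.67 × 10/12.01 = 2.23 m³/s.

U_p ≈ 2.23 m³/s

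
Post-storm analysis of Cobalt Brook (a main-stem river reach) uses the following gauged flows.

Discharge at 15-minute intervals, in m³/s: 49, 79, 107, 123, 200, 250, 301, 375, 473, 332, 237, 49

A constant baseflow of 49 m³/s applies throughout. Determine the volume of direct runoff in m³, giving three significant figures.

V ≈ 1.79 × 10^6 m³

Direct-runoff ordinates (Q − Q_b): 0.0, 30.0, 58.0, 74.0, 151.0, 201.0, 252.0, 326.0, 424.0, 283.0, 188.0, 0.0 m³/s.
ΣQ_DR = 1987 m³/s.
With Δt = 0.25 h = 900 s, V = ΣQ_DR · Δt = 1987 × 900 = 1.79 × 10^6 m³.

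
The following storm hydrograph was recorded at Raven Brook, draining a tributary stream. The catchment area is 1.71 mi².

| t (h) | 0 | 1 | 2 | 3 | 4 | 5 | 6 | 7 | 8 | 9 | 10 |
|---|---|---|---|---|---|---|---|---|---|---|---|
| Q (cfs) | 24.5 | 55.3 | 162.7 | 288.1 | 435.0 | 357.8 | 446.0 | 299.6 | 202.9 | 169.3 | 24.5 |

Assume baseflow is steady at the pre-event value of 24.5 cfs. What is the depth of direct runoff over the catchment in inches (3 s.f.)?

d ≈ 1.99 in

Direct runoff: 0.0, 30.8, 138.2, 263.6, 410.5, 333.3, 421.5, 275.1, 178.4, 144.8, 0.0 cfs; ΣQ_DR = 2196 cfs.
V = ΣQ_DR · Δt = 2196 × 3600 s = 7.906 × 10^6 ft³.
Over A = 1.71 mi², depth = V / A = 1.99 in.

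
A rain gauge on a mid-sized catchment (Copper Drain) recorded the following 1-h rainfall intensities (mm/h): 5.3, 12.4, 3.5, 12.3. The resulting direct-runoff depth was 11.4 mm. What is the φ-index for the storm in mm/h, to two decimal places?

φ ≈ 6.65 mm/h

Only the 2 blocks with intensity above φ contribute runoff: 12.4, 12.3 mm/h.
Σ(I−φ)·Δt = d  ⇒  (12.4+12.3 − 2φ)·1 = 11.4
φ = (24.70 − 11.4/1) / 2 = 6.65 mm/h.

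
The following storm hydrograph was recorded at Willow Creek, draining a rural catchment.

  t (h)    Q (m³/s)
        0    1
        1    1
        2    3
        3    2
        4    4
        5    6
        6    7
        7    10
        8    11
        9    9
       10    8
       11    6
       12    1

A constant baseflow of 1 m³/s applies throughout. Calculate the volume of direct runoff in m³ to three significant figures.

Direct-runoff ordinates (Q − Q_b): 0.0, 0.0, 2.0, 1.0, 3.0, 5.0, 6.0, 9.0, 10.0, 8.0, 7.0, 5.0, 0.0 m³/s.
ΣQ_DR = 56.00 m³/s.
With Δt = 1 h = 3600 s, V = ΣQ_DR · Δt = 56.00 × 3600 = 2.02 × 10^5 m³.

V ≈ 2.02 × 10^5 m³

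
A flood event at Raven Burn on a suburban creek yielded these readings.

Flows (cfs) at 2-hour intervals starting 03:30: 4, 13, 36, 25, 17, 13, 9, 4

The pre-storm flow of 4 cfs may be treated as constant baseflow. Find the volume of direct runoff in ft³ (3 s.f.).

V ≈ 6.41 × 10^5 ft³

Direct-runoff ordinates (Q − Q_b): 0.0, 9.0, 32.0, 21.0, 13.0, 9.0, 5.0, 0.0 cfs.
ΣQ_DR = 89.00 cfs.
With Δt = 2 h = 7200 s, V = ΣQ_DR · Δt = 89.00 × 7200 = 6.41 × 10^5 ft³.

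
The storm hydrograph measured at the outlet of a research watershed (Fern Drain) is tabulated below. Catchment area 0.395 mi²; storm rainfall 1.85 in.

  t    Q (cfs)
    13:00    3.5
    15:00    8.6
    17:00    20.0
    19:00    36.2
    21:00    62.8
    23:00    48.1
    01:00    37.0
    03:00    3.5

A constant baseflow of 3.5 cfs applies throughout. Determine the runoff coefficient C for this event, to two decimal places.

ΣQ_DR = 191.7 cfs; V = ΣQ_DR·Δt = 1.380 × 10^6 ft³.
Runoff depth d = V / A = 1.504 in.
C = d / P = 1.504 / 1.85 = 0.81.

C ≈ 0.81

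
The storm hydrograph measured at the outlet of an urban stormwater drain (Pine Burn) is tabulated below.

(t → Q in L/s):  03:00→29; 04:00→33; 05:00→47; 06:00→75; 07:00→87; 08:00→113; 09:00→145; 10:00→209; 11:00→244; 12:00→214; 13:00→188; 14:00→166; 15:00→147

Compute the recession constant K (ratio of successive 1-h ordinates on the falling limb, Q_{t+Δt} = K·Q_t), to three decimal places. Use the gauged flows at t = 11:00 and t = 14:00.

K ≈ 0.880

Using the recession-limb readings at t = 11:00 and t = 14:00: Q falls from 244 to 166 L/s over 3 intervals.
K = (Q₂/Q₁)^(1/3) = (166/244)^(1/3) = 0.880.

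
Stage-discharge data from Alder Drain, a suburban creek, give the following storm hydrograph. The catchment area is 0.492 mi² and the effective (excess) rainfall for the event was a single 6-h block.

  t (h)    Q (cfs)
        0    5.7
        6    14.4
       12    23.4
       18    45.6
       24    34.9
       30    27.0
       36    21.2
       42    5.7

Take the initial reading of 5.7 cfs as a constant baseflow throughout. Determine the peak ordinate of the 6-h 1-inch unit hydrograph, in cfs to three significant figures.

U_p ≈ 16.0 cfs

Direct runoff: 0.0, 8.7, 17.7, 39.9, 29.2, 21.3, 15.5, 0.0 cfs; ΣQ_DR = 132.3 cfs, peak = 39.9 cfs.
Runoff depth d = ΣQ_DR·Δt / A = 132.3 × 21600 / (0.492 mi²) = 2.500 in.
The 1-inch UH is the DRH scaled by (1 in)/d, so U_p = 39.9 × 1/2.500 = 16.0 cfs.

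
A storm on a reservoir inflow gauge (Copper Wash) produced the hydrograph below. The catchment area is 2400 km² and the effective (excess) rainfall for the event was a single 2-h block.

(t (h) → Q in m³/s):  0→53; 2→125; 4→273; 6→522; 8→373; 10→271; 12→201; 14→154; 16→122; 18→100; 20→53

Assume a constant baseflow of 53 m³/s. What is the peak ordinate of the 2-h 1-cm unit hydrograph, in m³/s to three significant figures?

Direct runoff: 0.0, 72.0, 220.0, 469.0, 320.0, 218.0, 148.0, 101.0, 69.0, 47.0, 0.0 m³/s; ΣQ_DR = 1664 m³/s, peak = 469.0 m³/s.
Runoff depth d = ΣQ_DR·Δt / A = 1664 × 7200 / (2400 km²) = 4.992 mm.
The 1-cm UH is the DRH scaled by (10 mm)/d, so U_p = 469.0 × 10/4.992 = 940 m³/s.

U_p ≈ 940 m³/s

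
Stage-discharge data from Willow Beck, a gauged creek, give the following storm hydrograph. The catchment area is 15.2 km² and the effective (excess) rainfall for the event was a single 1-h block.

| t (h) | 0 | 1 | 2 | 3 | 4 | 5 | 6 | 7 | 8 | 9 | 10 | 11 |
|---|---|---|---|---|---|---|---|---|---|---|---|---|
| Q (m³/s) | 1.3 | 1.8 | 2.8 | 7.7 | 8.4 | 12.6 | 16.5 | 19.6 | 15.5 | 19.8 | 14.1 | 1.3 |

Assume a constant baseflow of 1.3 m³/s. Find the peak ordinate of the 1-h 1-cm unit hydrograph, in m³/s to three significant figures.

Direct runoff: 0.0, 0.5, 1.5, 6.4, 7.1, 11.3, 15.2, 18.3, 14.2, 18.5, 12.8, 0.0 m³/s; ΣQ_DR = 105.8 m³/s, peak = 18.5 m³/s.
Runoff depth d = ΣQ_DR·Δt / A = 105.8 × 3600 / (15.2 km²) = 25.06 mm.
The 1-cm UH is the DRH scaled by (10 mm)/d, so U_p = 18.5 × 10/25.06 = 7.38 m³/s.

U_p ≈ 7.38 m³/s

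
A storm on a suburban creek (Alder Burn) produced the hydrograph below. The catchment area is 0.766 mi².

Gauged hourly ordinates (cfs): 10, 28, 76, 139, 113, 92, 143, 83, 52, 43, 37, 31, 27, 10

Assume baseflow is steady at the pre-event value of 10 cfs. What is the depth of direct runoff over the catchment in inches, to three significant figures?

Direct runoff: 0.0, 18.0, 66.0, 129.0, 103.0, 82.0, 133.0, 73.0, 42.0, 33.0, 27.0, 21.0, 17.0, 0.0 cfs; ΣQ_DR = 744.0 cfs.
V = ΣQ_DR · Δt = 744.0 × 3600 s = 2.678 × 10^6 ft³.
Over A = 0.766 mi², depth = V / A = 1.51 in.

d ≈ 1.51 in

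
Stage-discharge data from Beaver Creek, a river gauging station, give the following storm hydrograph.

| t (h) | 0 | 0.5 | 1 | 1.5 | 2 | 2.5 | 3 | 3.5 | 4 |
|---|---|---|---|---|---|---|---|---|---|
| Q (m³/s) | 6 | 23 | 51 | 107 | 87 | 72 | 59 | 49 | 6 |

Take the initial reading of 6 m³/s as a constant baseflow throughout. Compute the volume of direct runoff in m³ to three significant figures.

V ≈ 7.31 × 10^5 m³

Direct-runoff ordinates (Q − Q_b): 0.0, 17.0, 45.0, 101.0, 81.0, 66.0, 53.0, 43.0, 0.0 m³/s.
ΣQ_DR = 406.0 m³/s.
With Δt = 0.5 h = 1800 s, V = ΣQ_DR · Δt = 406.0 × 1800 = 7.31 × 10^5 m³.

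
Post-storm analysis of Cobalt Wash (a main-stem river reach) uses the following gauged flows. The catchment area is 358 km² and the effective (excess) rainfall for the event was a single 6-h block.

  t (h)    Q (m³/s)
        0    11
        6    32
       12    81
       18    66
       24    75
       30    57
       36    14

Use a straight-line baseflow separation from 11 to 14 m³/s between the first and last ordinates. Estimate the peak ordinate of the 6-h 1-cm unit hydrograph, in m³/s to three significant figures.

Direct runoff: 0.00, 20.50, 69.00, 53.50, 62.00, 43.50, 0.00 m³/s; ΣQ_DR = 248.5 m³/s, peak = 69.00 m³/s.
Runoff depth d = ΣQ_DR·Δt / A = 248.5 × 21600 / (358 km²) = 14.99 mm.
The 1-cm UH is the DRH scaled by (10 mm)/d, so U_p = 69.00 × 10/14.99 = 46.0 m³/s.

U_p ≈ 46.0 m³/s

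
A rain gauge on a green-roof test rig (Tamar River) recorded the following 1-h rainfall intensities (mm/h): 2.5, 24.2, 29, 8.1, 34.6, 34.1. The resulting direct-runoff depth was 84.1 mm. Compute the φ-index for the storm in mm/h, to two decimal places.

Only the 4 blocks with intensity above φ contribute runoff: 24.2, 29, 34.6, 34.1 mm/h.
Σ(I−φ)·Δt = d  ⇒  (24.2+29+34.6+34.1 − 4φ)·1 = 84.1
φ = (121.9 − 84.1/1) / 4 = 9.45 mm/h.

φ ≈ 9.45 mm/h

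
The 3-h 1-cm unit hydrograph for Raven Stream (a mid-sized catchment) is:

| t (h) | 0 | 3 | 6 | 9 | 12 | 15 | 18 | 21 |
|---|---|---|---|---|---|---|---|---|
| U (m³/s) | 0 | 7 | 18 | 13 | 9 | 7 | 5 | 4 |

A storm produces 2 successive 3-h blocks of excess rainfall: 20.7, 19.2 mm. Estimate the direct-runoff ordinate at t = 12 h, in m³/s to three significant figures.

Q ≈ 43.6 m³/s

By discrete convolution, Q_j = Σ (P_i / 10 mm) · U_{j−i}.
At t = 12 h (j=4): Q = (20.7/10)·9 + (19.2/10)·13 = 43.6 m³/s.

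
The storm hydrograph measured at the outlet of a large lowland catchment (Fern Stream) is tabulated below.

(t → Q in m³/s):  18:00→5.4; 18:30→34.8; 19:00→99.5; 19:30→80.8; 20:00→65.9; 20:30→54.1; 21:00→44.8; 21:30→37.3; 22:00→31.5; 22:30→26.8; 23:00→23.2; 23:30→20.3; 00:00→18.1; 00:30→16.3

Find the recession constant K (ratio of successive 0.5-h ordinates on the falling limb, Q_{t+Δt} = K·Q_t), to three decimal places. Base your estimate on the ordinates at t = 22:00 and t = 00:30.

K ≈ 0.877

Using the recession-limb readings at t = 22:00 and t = 00:30: Q falls from 31.5 to 16.3 m³/s over 5 intervals.
K = (Q₂/Q₁)^(1/5) = (16.3/31.5)^(1/5) = 0.877.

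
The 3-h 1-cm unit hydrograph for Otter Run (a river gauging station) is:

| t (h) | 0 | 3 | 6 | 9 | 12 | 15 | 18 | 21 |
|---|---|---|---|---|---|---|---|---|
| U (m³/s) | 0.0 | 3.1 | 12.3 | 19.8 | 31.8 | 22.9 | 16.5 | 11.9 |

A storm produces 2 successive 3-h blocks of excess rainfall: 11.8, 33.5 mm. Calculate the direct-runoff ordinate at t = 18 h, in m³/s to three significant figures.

Q ≈ 96.2 m³/s

By discrete convolution, Q_j = Σ (P_i / 10 mm) · U_{j−i}.
At t = 18 h (j=6): Q = (11.8/10)·16.5 + (33.5/10)·22.9 = 96.2 m³/s.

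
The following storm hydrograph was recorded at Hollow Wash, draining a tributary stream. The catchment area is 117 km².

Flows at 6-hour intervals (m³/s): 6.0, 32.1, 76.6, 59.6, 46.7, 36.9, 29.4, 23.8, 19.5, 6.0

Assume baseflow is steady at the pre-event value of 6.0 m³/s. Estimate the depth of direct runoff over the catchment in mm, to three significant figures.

Direct runoff: 0.0, 26.1, 70.6, 53.6, 40.7, 30.9, 23.4, 17.8, 13.5, 0.0 m³/s; ΣQ_DR = 276.6 m³/s.
V = ΣQ_DR · Δt = 276.6 × 21600 s = 5.975 × 10^6 m³.
Over A = 117 km², depth = V / A = 51.1 mm.

d ≈ 51.1 mm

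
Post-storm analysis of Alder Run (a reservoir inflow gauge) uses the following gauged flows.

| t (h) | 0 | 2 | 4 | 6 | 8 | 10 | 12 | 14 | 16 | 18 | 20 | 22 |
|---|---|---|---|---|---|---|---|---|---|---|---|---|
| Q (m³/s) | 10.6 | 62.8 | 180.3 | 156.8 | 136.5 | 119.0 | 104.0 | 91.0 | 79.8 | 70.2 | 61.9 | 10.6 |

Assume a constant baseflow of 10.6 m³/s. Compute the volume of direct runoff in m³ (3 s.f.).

V ≈ 6.89 × 10^6 m³

Direct-runoff ordinates (Q − Q_b): 0.0, 52.2, 169.7, 146.2, 125.9, 108.4, 93.4, 80.4, 69.2, 59.6, 51.3, 0.0 m³/s.
ΣQ_DR = 956.3 m³/s.
With Δt = 2 h = 7200 s, V = ΣQ_DR · Δt = 956.3 × 7200 = 6.89 × 10^6 m³.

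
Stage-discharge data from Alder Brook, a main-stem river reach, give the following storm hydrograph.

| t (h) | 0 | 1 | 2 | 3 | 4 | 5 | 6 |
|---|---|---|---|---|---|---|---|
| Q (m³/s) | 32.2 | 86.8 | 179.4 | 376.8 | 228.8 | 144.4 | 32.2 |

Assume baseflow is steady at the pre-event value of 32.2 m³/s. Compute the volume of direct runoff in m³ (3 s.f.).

V ≈ 3.08 × 10^6 m³

Direct-runoff ordinates (Q − Q_b): 0.0, 54.6, 147.2, 344.6, 196.6, 112.2, 0.0 m³/s.
ΣQ_DR = 855.2 m³/s.
With Δt = 1 h = 3600 s, V = ΣQ_DR · Δt = 855.2 × 3600 = 3.08 × 10^6 m³.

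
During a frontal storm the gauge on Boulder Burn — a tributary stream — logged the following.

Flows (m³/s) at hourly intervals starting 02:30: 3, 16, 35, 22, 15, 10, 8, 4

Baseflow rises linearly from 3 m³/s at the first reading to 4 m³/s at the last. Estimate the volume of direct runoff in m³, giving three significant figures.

Direct-runoff ordinates (Q − Q_b): 0.00, 12.86, 31.71, 18.57, 11.43, 6.29, 4.14, 0.00 m³/s.
ΣQ_DR = 85.00 m³/s.
With Δt = 1 h = 3600 s, V = ΣQ_DR · Δt = 85.00 × 3600 = 3.06 × 10^5 m³.

V ≈ 3.06 × 10^5 m³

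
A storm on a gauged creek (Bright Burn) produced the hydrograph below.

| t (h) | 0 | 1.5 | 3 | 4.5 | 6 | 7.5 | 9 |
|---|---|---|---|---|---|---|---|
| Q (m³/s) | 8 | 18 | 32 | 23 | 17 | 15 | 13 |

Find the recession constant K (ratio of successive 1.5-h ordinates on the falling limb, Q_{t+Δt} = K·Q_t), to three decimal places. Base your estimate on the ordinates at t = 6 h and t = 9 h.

K ≈ 0.874

Using the recession-limb readings at t = 6 h and t = 9 h: Q falls from 17 to 13 m³/s over 2 intervals.
K = (Q₂/Q₁)^(1/2) = (13/17)^(1/2) = 0.874.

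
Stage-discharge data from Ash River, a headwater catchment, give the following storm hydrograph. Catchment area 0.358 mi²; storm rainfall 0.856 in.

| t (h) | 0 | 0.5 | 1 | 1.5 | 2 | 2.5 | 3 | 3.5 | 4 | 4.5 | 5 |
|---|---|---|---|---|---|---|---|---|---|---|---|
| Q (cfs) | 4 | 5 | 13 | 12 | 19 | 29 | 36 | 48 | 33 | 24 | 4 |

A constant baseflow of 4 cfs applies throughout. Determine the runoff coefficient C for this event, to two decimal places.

ΣQ_DR = 183.0 cfs; V = ΣQ_DR·Δt = 3.294 × 10^5 ft³.
Runoff depth d = V / A = 0.3961 in.
C = d / P = 0.3961 / 0.856 = 0.46.

C ≈ 0.46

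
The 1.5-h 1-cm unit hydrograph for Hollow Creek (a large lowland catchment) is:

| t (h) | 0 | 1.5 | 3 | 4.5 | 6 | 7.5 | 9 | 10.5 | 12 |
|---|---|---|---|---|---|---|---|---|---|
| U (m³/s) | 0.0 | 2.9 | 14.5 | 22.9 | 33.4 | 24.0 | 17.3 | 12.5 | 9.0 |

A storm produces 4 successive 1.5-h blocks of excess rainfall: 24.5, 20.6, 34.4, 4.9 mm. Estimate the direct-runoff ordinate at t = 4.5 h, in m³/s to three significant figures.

By discrete convolution, Q_j = Σ (P_i / 10 mm) · U_{j−i}.
At t = 4.5 h (j=3): Q = (24.5/10)·22.9 + (20.6/10)·14.5 + (34.4/10)·2.9 + (4.9/10)·0.0 = 96.0 m³/s.

Q ≈ 96.0 m³/s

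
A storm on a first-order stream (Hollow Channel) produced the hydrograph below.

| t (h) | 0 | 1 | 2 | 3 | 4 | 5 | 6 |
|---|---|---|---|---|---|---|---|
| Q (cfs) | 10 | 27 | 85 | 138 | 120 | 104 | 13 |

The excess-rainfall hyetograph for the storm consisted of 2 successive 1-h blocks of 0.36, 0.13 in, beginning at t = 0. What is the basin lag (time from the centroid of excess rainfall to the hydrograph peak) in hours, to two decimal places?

t_L ≈ 2.23 h

Centroid of excess rainfall: t_c = Σ P_i·t̄_i / ΣP_i = 0.7653 h (block centres at 0.5, 1.5 h).
Hydrograph peak occurs at t = 3 h, so basin lag t_L = 3 − 0.7653 = 2.23 h.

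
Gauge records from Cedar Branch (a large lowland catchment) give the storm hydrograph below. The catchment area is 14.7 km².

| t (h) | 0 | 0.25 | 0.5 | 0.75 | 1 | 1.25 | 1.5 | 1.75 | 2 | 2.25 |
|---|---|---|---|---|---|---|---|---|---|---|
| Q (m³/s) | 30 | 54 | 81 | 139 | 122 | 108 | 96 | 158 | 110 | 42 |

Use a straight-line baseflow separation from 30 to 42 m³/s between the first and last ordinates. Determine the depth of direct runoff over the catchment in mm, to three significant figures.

Direct runoff: 0.00, 22.67, 48.33, 105.00, 86.67, 71.33, 58.00, 118.67, 69.33, 0.00 m³/s; ΣQ_DR = 580.0 m³/s.
V = ΣQ_DR · Δt = 580.0 × 900 s = 5.220 × 10^5 m³.
Over A = 14.7 km², depth = V / A = 35.5 mm.

d ≈ 35.5 mm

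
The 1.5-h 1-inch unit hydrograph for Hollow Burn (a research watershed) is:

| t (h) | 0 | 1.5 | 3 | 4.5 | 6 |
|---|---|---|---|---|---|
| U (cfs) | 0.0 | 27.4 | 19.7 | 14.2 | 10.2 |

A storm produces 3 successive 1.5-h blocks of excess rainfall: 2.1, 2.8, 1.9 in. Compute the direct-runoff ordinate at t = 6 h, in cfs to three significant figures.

By discrete convolution, Q_j = Σ (P_i / 1 in) · U_{j−i}.
At t = 6 h (j=4): Q = (2.1/1)·10.2 + (2.8/1)·14.2 + (1.9/1)·19.7 = 98.6 cfs.

Q ≈ 98.6 cfs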